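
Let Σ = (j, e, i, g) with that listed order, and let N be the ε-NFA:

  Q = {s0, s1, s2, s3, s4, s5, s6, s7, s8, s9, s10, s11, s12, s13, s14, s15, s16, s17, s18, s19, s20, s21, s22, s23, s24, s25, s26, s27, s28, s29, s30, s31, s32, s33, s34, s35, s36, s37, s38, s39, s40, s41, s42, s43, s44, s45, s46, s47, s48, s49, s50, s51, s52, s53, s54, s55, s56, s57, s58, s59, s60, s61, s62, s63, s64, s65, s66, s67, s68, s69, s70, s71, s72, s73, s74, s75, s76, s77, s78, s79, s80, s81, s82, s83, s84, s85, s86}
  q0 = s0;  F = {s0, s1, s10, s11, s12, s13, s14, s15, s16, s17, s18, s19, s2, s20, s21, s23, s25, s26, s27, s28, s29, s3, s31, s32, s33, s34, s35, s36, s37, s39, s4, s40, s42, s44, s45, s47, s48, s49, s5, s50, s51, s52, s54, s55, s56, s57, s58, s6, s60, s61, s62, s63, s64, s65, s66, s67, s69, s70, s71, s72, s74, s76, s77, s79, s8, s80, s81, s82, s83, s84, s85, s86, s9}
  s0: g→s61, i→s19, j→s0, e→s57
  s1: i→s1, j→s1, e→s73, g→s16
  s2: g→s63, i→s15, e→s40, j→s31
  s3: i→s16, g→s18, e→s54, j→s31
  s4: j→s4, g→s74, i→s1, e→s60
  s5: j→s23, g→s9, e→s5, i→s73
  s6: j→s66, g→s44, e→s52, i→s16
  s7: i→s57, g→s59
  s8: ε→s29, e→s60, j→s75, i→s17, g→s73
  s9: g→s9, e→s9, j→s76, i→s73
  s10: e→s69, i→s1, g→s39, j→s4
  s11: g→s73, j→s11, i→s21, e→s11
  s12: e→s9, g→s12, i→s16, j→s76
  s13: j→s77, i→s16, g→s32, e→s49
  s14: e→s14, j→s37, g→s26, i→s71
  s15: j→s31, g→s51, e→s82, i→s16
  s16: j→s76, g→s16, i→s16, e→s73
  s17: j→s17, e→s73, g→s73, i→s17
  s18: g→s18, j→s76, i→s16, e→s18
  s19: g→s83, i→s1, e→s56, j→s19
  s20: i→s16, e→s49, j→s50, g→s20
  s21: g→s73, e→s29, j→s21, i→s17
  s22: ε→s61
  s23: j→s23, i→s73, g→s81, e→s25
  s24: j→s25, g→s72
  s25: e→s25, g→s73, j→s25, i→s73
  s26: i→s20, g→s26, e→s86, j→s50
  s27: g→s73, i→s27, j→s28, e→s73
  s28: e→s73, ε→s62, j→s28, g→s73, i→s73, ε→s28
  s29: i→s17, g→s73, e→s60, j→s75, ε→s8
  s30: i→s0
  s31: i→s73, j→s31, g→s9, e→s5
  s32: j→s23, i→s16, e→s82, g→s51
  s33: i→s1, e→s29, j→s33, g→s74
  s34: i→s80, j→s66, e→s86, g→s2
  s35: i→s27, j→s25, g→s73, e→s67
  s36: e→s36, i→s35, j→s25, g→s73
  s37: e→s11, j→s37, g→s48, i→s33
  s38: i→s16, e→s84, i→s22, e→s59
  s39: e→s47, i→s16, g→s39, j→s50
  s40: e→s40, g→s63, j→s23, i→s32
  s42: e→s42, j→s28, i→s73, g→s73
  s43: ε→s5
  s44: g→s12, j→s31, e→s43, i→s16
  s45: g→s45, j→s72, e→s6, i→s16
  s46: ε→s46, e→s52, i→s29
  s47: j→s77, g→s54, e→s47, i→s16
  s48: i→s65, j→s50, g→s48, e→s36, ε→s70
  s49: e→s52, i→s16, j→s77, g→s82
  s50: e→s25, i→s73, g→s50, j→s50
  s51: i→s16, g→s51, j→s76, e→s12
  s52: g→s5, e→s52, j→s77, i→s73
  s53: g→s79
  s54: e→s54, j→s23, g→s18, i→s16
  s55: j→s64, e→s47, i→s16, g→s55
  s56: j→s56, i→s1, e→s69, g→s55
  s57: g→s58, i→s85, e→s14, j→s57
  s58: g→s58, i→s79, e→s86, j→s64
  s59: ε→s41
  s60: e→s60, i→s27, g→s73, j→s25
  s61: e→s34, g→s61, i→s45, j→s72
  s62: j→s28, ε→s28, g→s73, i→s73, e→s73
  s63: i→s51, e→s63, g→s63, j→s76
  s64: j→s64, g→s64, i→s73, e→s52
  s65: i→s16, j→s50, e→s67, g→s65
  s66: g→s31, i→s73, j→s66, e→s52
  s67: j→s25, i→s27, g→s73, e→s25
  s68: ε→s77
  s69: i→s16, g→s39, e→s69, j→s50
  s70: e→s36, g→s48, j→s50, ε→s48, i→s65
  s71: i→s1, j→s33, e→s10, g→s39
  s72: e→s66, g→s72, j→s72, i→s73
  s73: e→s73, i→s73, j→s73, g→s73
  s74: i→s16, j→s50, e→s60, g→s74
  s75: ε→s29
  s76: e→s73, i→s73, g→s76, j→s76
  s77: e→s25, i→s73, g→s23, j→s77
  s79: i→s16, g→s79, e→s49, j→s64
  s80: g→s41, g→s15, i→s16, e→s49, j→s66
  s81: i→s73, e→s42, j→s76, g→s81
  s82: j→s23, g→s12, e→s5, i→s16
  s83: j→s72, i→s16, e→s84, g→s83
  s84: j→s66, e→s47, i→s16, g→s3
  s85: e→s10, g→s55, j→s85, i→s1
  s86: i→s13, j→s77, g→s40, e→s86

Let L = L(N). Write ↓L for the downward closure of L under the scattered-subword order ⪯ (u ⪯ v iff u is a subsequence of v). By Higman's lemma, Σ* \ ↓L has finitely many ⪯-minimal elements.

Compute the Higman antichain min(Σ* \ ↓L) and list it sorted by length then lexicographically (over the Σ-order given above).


Antichain: [iie, gji, eejeg, ieeji, gieei, geggje].

|Q|=87, |F|=73, |δ|=322 (13 ε).
min D↑ (71 st, q0=0, F={22}): 0:j→0,e→1,i→2,g→3 1:j→1,e→4,i→5,g→6 2:j→2,e→7,i→8,g→9 3:j→10,e→11,i→12,g→3 4:j→13,e→4,i→14,g→15 5:j→5,e→16,i→8,g→17 6:j→18,e→19,i→20,g→6 7:j→7,e→21,i→8,g→17 8:j→8,e→22,i→8,g→23 9:j→10,e→24,i→23,g→9 10:j→10,e→25,i→22,g→10 11:j→25,e→19,i→26,g→27 12:j→10,e→28,i→23,g→12 13:j→13,e→29,i→30,g→31 14:j→30,e→16,i→8,g→32 15:j→33,e→19,i→34,g→15 16:j→35,e→21,i→8,g→32 17:j→18,e→36,i→23,g→17 18:j→18,e→37,i→22,g→18 19:j→38,e→19,i→39,g→40 20:j→18,e→41,i→23,g→20 21:j→33,e→21,i→23,g→32 22:j→22,e→22,i→22,g→22 23:j→42,e→22,i→23,g→23 24:j→25,e→36,i→23,g→43 25:j→25,e→37,i→22,g→44 26:j→25,e→41,i→23,g→45 27:j→44,e→40,i→45,g→46 28:j→25,e→37,i→23,g→47 29:j→29,e→29,i→48,g→22 30:j→30,e→49,i→8,g→50 31:j→33,e→51,i→52,g→31 32:j→33,e→36,i→23,g→32 33:j→33,e→53,i→22,g→33 34:j→33,e→41,i→23,g→34 35:j→35,e→54,i→8,g→50 36:j→38,e→36,i→23,g→55 37:j→38,e→37,i→22,g→56 38:j→38,e→53,i→22,g→57 39:j→38,e→41,i→23,g→58 40:j→57,e→40,i→58,g→46 41:j→38,e→37,i→23,g→59 42:j→42,e→22,i→22,g→42 43:j→44,e→55,i→23,g→60 44:j→44,e→56,i→22,g→61 45:j→44,e→59,i→23,g→62 46:j→42,e→46,i→62,g→46 47:j→44,e→56,i→23,g→63 48:j→48,e→49,i→64,g→22 49:j→49,e→54,i→64,g→22 50:j→33,e→54,i→23,g→50 51:j→53,e→51,i→65,g→22 52:j→33,e→66,i→23,g→52 53:j→53,e→53,i→22,g→22 54:j→53,e→54,i→67,g→22 55:j→57,e→55,i→23,g→60 56:j→57,e→56,i→22,g→61 57:j→57,e→53,i→22,g→68 58:j→57,e→59,i→23,g→62 59:j→57,e→56,i→23,g→63 60:j→42,e→60,i→23,g→60 61:j→42,e→61,i→22,g→61 62:j→42,e→63,i→23,g→62 63:j→42,e→61,i→23,g→63 64:j→64,e→22,i→64,g→22 65:j→53,e→66,i→67,g→22 66:j→53,e→53,i→67,g→22 67:j→69,e→22,i→67,g→22 68:j→42,e→70,i→22,g→68 69:j→69,e→22,i→22,g→22 70:j→69,e→70,i→22,g→22 [Hopcroft].
'iie': run [77, 61, 8, 1] end={s73} — reject; 3/3 single-dels accept.
'gji': run [77, 58, 17, 1] end={s73} — reject; 3/3 deletions ∈↓L.
'eejeg': |S_i|=[77, 71, 53, 30, 16, 1] end={s73} rej; 5/5 deletions ∈↓L.
'ieeji': |S_i|=[77, 61, 43, 22, 10, 1] end={s73} — reject; 5/5 single-dels accept.
'gieei': N↓-sim [77, 58, 37, 23, 13, 1] end={s73} — reject; 5/5 single-dels accept.
'geggje': |S_i|=[77, 58, 42, 26, 12, 4, 1] end={s73} rej; 6/6 single-dels accept.
6 obstructions.


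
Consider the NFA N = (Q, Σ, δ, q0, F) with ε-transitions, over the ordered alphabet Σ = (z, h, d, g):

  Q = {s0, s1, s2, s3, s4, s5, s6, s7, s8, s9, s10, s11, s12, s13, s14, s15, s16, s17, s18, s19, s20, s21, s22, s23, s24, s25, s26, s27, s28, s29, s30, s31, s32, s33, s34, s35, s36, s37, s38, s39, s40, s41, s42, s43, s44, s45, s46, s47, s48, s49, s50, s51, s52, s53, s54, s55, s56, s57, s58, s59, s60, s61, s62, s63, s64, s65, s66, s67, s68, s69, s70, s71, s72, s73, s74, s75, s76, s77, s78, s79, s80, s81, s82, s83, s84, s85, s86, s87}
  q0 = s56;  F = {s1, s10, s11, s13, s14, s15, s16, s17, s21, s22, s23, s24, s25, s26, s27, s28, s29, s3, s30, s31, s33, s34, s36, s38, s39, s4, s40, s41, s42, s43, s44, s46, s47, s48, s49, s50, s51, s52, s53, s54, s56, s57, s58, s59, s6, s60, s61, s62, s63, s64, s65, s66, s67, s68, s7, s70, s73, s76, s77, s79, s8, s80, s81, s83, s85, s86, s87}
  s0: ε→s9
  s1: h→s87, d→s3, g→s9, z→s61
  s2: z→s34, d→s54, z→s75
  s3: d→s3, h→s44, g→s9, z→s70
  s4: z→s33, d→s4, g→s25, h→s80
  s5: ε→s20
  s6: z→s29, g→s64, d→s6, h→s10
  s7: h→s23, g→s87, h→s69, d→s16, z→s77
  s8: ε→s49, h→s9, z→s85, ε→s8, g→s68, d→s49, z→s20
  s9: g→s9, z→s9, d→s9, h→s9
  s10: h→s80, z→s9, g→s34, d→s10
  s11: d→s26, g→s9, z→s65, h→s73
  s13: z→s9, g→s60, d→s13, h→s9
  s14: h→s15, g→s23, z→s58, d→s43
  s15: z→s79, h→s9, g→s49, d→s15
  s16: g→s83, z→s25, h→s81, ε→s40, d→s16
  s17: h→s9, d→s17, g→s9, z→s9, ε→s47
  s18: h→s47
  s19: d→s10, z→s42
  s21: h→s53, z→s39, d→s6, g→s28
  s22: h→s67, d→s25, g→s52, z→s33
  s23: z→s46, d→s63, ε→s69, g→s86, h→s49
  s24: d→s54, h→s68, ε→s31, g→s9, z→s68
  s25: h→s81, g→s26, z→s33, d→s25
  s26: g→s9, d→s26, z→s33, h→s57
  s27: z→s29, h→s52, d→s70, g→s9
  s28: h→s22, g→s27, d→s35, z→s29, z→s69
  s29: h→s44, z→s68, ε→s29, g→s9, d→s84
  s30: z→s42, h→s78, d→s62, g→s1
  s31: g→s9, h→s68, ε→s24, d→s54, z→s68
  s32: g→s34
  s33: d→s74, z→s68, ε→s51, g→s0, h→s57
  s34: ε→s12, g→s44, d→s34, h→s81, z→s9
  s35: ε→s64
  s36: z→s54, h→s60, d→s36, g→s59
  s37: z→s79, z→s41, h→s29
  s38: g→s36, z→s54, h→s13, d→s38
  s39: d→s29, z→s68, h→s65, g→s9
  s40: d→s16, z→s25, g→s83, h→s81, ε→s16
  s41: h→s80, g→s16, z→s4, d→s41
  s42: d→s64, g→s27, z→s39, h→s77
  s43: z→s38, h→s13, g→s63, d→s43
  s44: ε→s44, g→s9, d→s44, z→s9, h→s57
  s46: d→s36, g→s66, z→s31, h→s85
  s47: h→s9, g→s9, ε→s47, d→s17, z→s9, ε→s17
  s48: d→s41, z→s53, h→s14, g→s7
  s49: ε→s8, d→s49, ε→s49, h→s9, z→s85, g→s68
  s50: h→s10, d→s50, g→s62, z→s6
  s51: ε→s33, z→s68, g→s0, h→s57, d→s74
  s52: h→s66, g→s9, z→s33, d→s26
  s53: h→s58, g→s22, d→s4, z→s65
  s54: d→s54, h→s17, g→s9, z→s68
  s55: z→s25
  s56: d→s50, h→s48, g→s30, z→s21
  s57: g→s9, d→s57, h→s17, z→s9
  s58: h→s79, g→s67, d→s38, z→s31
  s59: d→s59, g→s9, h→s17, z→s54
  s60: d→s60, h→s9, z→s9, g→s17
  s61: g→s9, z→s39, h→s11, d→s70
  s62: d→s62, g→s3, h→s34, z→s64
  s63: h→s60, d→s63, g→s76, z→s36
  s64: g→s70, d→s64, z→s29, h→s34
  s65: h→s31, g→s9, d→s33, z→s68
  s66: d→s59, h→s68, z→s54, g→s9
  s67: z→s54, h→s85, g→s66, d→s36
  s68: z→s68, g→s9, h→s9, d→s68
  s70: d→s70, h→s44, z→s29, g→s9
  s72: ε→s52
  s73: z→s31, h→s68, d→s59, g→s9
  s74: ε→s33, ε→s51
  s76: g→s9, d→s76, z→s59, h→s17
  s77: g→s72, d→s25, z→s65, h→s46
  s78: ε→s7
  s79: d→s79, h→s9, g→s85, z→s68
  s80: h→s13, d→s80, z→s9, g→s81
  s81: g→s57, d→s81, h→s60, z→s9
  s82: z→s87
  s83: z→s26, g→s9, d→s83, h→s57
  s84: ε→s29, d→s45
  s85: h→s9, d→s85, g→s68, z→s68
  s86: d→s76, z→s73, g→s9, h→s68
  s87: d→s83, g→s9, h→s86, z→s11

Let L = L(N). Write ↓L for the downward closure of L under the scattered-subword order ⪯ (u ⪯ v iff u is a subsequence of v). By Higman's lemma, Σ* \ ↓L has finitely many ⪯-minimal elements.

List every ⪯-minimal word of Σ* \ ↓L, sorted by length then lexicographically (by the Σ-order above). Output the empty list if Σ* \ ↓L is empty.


Antichain: [zzg, dhz, ggg, zzzh, hhhh, zgzhz].

|Q|=88, |F|=67, |δ|=313 (25 ε).
min D↑ (63 st, q0=0, F={19}): 0:z→1,h→2,d→3,g→4 1:z→5,h→6,d→7,g→8 2:z→6,h→9,d→10,g→11 3:z→7,h→12,d→3,g→13 4:z→14,h→11,d→13,g→15 5:z→16,h→17,d→18,g→19 6:z→17,h→20,d→21,g→22 7:z→18,h→12,d→7,g→23 8:z→18,h→22,d→23,g→24 9:z→20,h→25,d→26,g→27 10:z→21,h→28,d→10,g→29 11:z→30,h→27,d→29,g→31 12:z→19,h→28,d→12,g→32 13:z→23,h→32,d→13,g→33 14:z→5,h→30,d→23,g→24 15:z→34,h→31,d→33,g→19 16:z→16,h→19,d→16,g→19 17:z→16,h→35,d→36,g→19 18:z→16,h→37,d→18,g→19 19:z→19,h→19,d→19,g→19 20:z→35,h→38,d→39,g→40 21:z→36,h→28,d→21,g→41 22:z→36,h→40,d→41,g→42 23:z→18,h→32,d→23,g→43 24:z→18,h→42,d→43,g→19 25:z→38,h→19,d→25,g→44 26:z→39,h→45,d→26,g→46 27:z→47,h→44,d→46,g→48 28:z→19,h→45,d→28,g→49 29:z→41,h→49,d→29,g→50 30:z→17,h→47,d→41,g→42 31:z→51,h→48,d→50,g→19 32:z→19,h→49,d→32,g→37 33:z→43,h→37,d→33,g→19 34:z→5,h→51,d→43,g→19 35:z→16,h→16,d→52,g→19 36:z→16,h→53,d→36,g→19 37:z→19,h→53,d→37,g→19 38:z→16,h→19,d→38,g→54 39:z→52,h→45,d→39,g→55 40:z→52,h→54,d→55,g→56 41:z→36,h→49,d→41,g→57 42:z→36,h→56,d→57,g→19 43:z→18,h→37,d→43,g→19 44:z→54,h→19,d→44,g→16 45:z→19,h→19,d→45,g→58 46:z→55,h→58,d→46,g→59 47:z→35,h→54,d→55,g→56 48:z→60,h→16,d→59,g→19 49:z→19,h→58,d→49,g→53 50:z→57,h→53,d→50,g→19 51:z→17,h→60,d→57,g→19 52:z→16,h→61,d→52,g→19 53:z→19,h→61,d→53,g→19 54:z→16,h→19,d→54,g→16 55:z→52,h→58,d→55,g→62 56:z→52,h→16,d→62,g→19 57:z→36,h→53,d→57,g→19 58:z→19,h→19,d→58,g→61 59:z→62,h→61,d→59,g→19 60:z→35,h→16,d→62,g→19 61:z→19,h→19,d→61,g→19 62:z→52,h→61,d→62,g→19 (ε-aug+det+¬).
'zzg': run [78, 55, 19, 2] end={s0,s9} ∉↓L; 3/3 single-dels accept.
'dhz': N↓-sim [78, 47, 12, 1] end={s9} rej; 3/3 single-dels accept.
'ggg': run [78, 61, 34, 2] end={s0,s9} ∉↓L; 3/3 single-dels accept.
'zzzh': N↓-sim [78, 55, 19, 2, 1] end={s9} — reject; 4/4 del acc.
'hhhh': N↓-sim [78, 59, 33, 12, 1] end={s9} ∉↓L; 4/4 del acc.
'zgzhz': |S_i|=[78, 55, 34, 15, 5, 1] end={s9} rej; 5/5 single-dels accept.
6 obstructions.


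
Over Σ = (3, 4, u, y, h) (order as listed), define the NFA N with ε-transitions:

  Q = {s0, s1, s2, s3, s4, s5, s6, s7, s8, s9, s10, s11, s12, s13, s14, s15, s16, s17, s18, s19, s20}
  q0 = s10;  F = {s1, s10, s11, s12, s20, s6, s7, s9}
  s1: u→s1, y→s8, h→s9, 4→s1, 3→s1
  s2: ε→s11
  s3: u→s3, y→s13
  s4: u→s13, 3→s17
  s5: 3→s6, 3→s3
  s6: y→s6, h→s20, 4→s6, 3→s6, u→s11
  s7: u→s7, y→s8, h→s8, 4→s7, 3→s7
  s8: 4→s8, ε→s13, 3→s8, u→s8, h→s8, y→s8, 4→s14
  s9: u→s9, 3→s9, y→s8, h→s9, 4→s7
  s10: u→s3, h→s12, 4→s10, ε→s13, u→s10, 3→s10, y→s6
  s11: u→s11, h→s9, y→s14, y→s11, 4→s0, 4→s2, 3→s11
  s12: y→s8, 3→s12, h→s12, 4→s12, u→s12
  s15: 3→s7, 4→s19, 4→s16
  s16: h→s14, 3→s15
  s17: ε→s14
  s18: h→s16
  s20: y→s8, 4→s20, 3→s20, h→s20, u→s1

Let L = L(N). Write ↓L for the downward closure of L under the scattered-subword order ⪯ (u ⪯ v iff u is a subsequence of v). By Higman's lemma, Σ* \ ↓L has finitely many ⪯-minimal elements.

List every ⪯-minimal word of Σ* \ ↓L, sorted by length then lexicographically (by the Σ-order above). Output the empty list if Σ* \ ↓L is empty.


|Q|=21, |F|=8, |δ|=65 (4 ε).
min D↑ (9 st, q0=0, F={5}): 0:3→0,4→0,u→0,y→1,h→2 1:3→1,4→1,u→3,y→1,h→4 2:3→2,4→2,u→2,y→5,h→2 3:3→3,4→3,u→3,y→3,h→6 4:3→4,4→4,u→7,y→5,h→4 5:3→5,4→5,u→5,y→5,h→5 6:3→6,4→8,u→6,y→5,h→6 7:3→7,4→7,u→7,y→5,h→6 8:3→8,4→8,u→8,y→5,h→5.
'hy': run [14, 8, 3] end={s13,s14,s8} ∉↓L; 2/2 single-dels accept.
'yuh4h': N↓-sim [14, 11, 9, 5, 4, 3] end={s13,s14,s8} ∉↓L; 5/5 deletions ∈↓L.
2 minimals (antichain).

min(Σ*\↓L) = [hy, yuh4h].


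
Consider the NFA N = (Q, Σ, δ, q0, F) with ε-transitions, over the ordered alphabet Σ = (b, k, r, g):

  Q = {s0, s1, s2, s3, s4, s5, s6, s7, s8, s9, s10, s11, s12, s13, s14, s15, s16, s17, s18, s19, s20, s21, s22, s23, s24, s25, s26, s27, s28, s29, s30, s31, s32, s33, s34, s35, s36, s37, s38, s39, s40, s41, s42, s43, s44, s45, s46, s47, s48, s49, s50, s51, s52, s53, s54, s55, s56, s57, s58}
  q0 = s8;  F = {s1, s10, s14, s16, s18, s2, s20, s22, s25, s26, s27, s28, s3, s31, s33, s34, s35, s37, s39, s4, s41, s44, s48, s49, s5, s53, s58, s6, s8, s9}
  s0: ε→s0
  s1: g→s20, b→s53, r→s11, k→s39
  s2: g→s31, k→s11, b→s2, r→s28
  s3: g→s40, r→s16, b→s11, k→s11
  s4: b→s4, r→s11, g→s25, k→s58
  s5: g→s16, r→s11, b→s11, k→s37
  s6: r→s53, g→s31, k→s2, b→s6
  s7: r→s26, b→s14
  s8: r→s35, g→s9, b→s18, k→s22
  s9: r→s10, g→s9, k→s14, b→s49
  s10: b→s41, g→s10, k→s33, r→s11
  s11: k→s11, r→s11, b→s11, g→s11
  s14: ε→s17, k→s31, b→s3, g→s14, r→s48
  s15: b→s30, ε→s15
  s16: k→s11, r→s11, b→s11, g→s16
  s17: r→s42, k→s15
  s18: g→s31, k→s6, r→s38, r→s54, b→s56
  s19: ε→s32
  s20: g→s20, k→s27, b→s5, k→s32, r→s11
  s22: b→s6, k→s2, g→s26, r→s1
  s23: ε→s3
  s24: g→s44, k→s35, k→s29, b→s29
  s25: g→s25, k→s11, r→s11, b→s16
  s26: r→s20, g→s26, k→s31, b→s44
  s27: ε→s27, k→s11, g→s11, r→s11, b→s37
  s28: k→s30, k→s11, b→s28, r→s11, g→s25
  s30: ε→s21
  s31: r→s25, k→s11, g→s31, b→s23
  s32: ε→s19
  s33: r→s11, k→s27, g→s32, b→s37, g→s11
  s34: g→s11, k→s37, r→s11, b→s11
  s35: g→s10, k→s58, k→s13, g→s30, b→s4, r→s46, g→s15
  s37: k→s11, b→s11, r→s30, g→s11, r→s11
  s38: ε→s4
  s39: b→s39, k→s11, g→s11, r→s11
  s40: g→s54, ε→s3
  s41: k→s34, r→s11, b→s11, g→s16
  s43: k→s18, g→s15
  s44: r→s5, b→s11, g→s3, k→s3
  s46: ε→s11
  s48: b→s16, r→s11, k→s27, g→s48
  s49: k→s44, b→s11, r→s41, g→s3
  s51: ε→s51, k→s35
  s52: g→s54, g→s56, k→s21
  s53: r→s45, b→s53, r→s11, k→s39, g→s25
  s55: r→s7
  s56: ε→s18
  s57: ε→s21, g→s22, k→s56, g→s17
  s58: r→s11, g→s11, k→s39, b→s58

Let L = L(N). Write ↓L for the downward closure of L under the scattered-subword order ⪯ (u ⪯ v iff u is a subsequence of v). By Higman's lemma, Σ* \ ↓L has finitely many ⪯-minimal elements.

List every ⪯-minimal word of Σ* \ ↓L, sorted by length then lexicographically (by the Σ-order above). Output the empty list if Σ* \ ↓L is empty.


A = [rr, bgk, kkk, rkg, gbb, gkbk].

|Q|=59, |F|=30, |δ|=167 (14 ε).
min D↑ (31 st, q0=0, F={12}): 0:b→1,k→2,r→3,g→4 1:b→1,k→5,r→6,g→7 2:b→5,k→8,r→9,g→10 3:b→6,k→11,r→12,g→13 4:b→14,k→15,r→13,g→4 5:b→5,k→8,r→16,g→7 6:b→6,k→11,r→12,g→17 7:b→18,k→12,r→17,g→7 8:b→8,k→12,r→19,g→7 9:b→16,k→20,r→12,g→21 10:b→22,k→7,r→21,g→10 11:b→11,k→20,r→12,g→12 12:b→12,k→12,r→12,g→12 13:b→23,k→24,r→12,g→13 14:b→12,k→22,r→23,g→18 15:b→18,k→7,r→25,g→15 16:b→16,k→20,r→12,g→17 17:b→26,k→12,r→12,g→17 18:b→12,k→12,r→26,g→18 19:b→19,k→12,r→12,g→17 20:b→20,k→12,r→12,g→12 21:b→27,k→28,r→12,g→21 22:b→12,k→18,r→27,g→18 23:b→12,k→29,r→12,g→26 24:b→30,k→28,r→12,g→12 25:b→26,k→28,r→12,g→25 26:b→12,k→12,r→12,g→26 27:b→12,k→30,r→12,g→26 28:b→30,k→12,r→12,g→12 29:b→12,k→30,r→12,g→12 30:b→12,k→12,r→12,g→12 (ε-aug+det+¬).
'rr': run [46, 30, 5] end={s11,s21,s30,s45,s46} rej; 2/2 deletions ∈↓L.
'bgk': |S_i|=[46, 27, 8, 1] end={s11} rej; 3/3 deletions ∈↓L.
'kkk': |S_i|=[46, 35, 18, 3] end={s11,s21,s30} ∉↓L; 3/3 del acc.
'rkg': run [46, 30, 12, 3] end={s11,s19,s32} — reject; 3/3 deletions ∈↓L.
'gbb': |S_i|=[46, 29, 14, 1] end={s11} — reject; 3/3 del acc.
'gkbk': |S_i|=[46, 29, 23, 9, 1] end={s11} — reject; 4/4 del acc.
6 minimals (antichain).


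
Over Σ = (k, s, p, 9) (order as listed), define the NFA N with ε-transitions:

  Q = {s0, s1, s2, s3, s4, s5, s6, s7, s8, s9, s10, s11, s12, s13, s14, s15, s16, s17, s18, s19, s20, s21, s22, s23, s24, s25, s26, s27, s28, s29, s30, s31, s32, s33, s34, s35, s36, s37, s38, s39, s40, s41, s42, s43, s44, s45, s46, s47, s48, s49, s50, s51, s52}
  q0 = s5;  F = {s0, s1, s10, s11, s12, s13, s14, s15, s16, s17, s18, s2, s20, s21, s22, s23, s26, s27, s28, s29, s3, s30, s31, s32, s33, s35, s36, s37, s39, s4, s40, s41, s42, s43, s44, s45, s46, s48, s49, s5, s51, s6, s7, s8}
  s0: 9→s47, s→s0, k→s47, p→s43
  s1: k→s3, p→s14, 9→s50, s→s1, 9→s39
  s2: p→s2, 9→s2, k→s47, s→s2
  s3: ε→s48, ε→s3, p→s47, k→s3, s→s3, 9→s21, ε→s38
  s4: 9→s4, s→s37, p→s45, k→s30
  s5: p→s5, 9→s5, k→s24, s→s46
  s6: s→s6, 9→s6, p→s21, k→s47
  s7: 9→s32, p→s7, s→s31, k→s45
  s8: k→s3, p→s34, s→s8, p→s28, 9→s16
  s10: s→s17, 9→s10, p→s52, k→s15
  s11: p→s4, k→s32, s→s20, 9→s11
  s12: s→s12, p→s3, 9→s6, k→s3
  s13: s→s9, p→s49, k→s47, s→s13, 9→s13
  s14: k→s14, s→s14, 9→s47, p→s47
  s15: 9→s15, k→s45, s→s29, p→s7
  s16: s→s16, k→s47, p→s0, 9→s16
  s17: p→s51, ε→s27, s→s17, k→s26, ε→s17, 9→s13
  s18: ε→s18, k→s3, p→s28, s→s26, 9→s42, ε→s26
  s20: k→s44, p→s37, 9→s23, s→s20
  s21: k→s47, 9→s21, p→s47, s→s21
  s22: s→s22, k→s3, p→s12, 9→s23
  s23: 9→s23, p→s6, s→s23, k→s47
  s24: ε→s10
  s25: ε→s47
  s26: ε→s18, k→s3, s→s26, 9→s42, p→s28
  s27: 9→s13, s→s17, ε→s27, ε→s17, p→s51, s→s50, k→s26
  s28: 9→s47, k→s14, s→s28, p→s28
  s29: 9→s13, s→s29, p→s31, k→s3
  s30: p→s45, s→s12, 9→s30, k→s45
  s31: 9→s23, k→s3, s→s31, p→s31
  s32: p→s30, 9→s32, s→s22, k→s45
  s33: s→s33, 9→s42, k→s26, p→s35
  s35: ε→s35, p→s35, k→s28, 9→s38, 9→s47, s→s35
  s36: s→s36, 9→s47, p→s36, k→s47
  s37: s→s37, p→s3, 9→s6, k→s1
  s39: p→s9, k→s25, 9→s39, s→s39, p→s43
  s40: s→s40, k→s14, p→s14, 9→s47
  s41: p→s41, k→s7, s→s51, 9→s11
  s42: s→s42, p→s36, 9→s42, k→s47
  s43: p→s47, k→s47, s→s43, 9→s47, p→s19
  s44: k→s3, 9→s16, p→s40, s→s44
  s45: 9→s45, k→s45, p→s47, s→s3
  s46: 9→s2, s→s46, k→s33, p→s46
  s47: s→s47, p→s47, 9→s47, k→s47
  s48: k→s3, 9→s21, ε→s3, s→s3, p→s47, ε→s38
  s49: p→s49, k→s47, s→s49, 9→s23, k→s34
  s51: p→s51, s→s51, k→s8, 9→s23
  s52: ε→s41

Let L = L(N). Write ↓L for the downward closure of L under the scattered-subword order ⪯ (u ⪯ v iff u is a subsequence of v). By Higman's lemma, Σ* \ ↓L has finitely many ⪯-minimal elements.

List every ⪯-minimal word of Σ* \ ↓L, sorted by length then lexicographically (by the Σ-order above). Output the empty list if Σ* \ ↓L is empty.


Antichain: [s9k, kkkp, skp9, kp9ppp].

|Q|=53, |F|=44, |δ|=204 (16 ε).
min D↑ (42 st, q0=0, F={17}): 0:k→1,s→2,p→0,9→0 1:k→3,s→4,p→5,9→1 2:k→6,s→2,p→2,9→7 3:k→8,s→9,p→10,9→3 4:k→11,s→4,p→12,9→13 5:k→10,s→12,p→5,9→14 6:k→11,s→6,p→15,9→16 7:k→17,s→7,p→7,9→7 8:k→8,s→18,p→17,9→8 9:k→18,s→9,p→19,9→13 10:k→8,s→19,p→10,9→20 11:k→18,s→11,p→21,9→16 12:k→22,s→12,p→12,9→23 13:k→17,s→13,p→24,9→13 14:k→20,s→25,p→26,9→14 15:k→21,s→15,p→15,9→17 16:k→17,s→16,p→27,9→16 17:k→17,s→17,p→17,9→17 18:k→18,s→18,p→17,9→28 19:k→18,s→19,p→19,9→23 20:k→8,s→29,p→30,9→20 21:k→31,s→21,p→21,9→17 22:k→18,s→22,p→21,9→32 23:k→17,s→23,p→33,9→23 24:k→17,s→24,p→24,9→23 25:k→34,s→25,p→35,9→23 26:k→30,s→35,p→8,9→26 27:k→17,s→27,p→27,9→17 28:k→17,s→28,p→17,9→28 29:k→18,s→29,p→36,9→23 30:k→8,s→36,p→8,9→30 31:k→31,s→31,p→17,9→17 32:k→17,s→32,p→37,9→32 33:k→17,s→33,p→28,9→33 34:k→18,s→34,p→38,9→32 35:k→39,s→35,p→18,9→33 36:k→18,s→36,p→18,9→33 37:k→17,s→37,p→40,9→17 38:k→31,s→38,p→31,9→17 39:k→18,s→39,p→31,9→41 40:k→17,s→40,p→17,9→17 41:k→17,s→41,p→40,9→41.
's9k': N↓-sim [53, 41, 19, 3] end={s25,s34,s47} rej; 3/3 single-dels accept.
'kkkp': |S_i|=[53, 50, 37, 9, 1] end={s47} ∉↓L; 4/4 del acc.
'skp9': run [53, 41, 26, 12, 2] end={s38,s47} rej; 4/4 deletions ∈↓L.
'kp9ppp': run [53, 50, 39, 28, 21, 10, 2] end={s19,s47} rej; 6/6 deletions ∈↓L.
4 minimals (antichain).


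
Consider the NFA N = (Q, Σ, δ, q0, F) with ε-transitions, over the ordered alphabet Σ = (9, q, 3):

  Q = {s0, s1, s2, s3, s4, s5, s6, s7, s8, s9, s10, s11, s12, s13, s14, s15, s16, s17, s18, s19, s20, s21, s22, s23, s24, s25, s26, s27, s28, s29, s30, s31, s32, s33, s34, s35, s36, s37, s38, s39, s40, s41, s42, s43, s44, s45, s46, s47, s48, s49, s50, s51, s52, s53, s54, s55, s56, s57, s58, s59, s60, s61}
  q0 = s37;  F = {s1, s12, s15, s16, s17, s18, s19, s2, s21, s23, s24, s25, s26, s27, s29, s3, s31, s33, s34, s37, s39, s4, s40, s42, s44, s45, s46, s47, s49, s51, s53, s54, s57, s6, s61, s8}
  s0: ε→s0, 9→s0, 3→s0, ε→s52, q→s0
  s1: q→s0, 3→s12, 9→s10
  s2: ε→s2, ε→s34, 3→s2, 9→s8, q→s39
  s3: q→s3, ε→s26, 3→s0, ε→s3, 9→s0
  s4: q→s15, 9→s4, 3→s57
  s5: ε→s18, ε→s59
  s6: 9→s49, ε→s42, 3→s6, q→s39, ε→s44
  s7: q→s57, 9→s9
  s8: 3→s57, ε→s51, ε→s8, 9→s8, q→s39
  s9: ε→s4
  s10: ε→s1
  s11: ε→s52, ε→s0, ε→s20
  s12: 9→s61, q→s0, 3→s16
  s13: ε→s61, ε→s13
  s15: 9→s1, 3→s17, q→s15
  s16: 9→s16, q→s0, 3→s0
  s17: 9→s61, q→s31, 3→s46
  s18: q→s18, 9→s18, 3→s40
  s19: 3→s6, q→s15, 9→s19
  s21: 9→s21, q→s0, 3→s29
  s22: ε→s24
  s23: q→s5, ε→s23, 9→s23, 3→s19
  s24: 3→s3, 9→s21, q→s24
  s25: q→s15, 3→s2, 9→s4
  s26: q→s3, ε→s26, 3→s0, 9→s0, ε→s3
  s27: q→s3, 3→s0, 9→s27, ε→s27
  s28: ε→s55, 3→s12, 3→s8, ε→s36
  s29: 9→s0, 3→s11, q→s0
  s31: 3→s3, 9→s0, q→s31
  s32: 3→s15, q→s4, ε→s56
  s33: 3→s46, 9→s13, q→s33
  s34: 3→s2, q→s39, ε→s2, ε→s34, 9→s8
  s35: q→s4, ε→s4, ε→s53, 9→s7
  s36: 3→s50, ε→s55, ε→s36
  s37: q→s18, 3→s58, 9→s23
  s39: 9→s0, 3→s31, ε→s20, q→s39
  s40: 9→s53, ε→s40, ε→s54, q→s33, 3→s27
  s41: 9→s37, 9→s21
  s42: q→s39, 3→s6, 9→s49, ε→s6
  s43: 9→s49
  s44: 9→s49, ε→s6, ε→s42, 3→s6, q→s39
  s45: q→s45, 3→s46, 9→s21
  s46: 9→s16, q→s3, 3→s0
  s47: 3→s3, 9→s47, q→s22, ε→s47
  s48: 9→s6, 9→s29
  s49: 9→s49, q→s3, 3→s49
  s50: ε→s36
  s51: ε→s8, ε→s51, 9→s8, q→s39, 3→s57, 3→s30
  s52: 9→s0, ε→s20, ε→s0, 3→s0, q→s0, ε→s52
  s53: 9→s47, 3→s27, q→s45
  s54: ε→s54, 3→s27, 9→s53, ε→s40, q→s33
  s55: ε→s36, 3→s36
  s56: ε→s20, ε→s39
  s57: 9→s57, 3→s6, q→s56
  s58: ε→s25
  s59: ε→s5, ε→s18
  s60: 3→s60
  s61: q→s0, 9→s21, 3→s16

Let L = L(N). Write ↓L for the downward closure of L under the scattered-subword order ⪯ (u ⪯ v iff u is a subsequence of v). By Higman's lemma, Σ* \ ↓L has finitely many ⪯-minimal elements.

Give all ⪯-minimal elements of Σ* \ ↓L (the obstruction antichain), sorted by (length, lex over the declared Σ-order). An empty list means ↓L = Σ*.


|Q|=62, |F|=36, |δ|=185 (54 ε).
min D↑ (31 st, q0=0, F={24}): 0:9→1,q→2,3→3 1:9→1,q→2,3→4 2:9→2,q→2,3→5 3:9→6,q→7,3→8 4:9→4,q→7,3→9 5:9→10,q→11,3→12 6:9→6,q→7,3→13 7:9→14,q→7,3→15 8:9→16,q→17,3→8 9:9→18,q→17,3→9 10:9→19,q→20,3→12 11:9→21,q→11,3→22 12:9→12,q→23,3→24 13:9→13,q→17,3→9 14:9→14,q→24,3→25 15:9→21,q→26,3→22 16:9→16,q→17,3→13 17:9→24,q→17,3→26 18:9→18,q→23,3→18 19:9→19,q→27,3→23 20:9→28,q→20,3→22 21:9→28,q→24,3→29 22:9→29,q→23,3→24 23:9→24,q→23,3→24 24:9→24,q→24,3→24 25:9→21,q→24,3→29 26:9→24,q→26,3→23 27:9→28,q→27,3→23 28:9→28,q→24,3→30 29:9→29,q→24,3→24 30:9→24,q→24,3→24 (ε-aug+det+¬).
'q333': |S_i|=[48, 32, 24, 10, 4] end={s0,s11,s20,s52} ∉↓L; 4/4 deletions ∈↓L.
'3q9q': run [48, 43, 24, 12, 3] end={s0,s20,s52} rej; 4/4 del acc.
'33q9': |S_i|=[48, 43, 27, 8, 3] end={s0,s20,s52} — reject; 4/4 del acc.
'9339q3': N↓-sim [48, 43, 36, 20, 12, 5, 3] end={s0,s20,s52} rej; 6/6 single-dels accept.
'q39939': run [48, 32, 24, 18, 13, 7, 3] end={s0,s20,s52} rej; 6/6 single-dels accept.
5 minimals (antichain).

min(Σ*\↓L) = [q333, 3q9q, 33q9, 9339q3, q39939].


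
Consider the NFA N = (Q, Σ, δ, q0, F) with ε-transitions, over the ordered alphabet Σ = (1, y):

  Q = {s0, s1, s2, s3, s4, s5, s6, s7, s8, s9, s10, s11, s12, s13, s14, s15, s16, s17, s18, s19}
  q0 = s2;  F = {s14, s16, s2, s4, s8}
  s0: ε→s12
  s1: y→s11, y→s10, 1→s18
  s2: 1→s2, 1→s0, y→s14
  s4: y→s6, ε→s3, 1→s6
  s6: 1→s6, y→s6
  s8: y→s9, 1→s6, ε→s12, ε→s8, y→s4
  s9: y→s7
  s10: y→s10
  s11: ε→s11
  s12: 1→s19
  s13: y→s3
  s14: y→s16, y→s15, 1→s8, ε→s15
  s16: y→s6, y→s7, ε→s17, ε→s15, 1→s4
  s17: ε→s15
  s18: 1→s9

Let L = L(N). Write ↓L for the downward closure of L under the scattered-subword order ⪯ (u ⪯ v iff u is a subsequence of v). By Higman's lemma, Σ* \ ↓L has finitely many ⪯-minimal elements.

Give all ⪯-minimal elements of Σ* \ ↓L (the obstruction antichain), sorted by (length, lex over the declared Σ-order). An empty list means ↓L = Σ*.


A = [y11, yyy].

|Q|=20, |F|=5, |δ|=33 (9 ε).
min D↑ (6 st, q0=0, F={4}): 0:1→0,y→1 1:1→2,y→3 2:1→4,y→5 3:1→5,y→4 4:1→4,y→4 5:1→4,y→4 [Hopcroft].
'y11': run [14, 12, 8, 2] end={s19,s6} ∉↓L; 3/3 del acc.
'yyy': |S_i|=[14, 12, 8, 2] end={s6,s7} ∉↓L; 3/3 deletions ∈↓L.
2 minimals (antichain).


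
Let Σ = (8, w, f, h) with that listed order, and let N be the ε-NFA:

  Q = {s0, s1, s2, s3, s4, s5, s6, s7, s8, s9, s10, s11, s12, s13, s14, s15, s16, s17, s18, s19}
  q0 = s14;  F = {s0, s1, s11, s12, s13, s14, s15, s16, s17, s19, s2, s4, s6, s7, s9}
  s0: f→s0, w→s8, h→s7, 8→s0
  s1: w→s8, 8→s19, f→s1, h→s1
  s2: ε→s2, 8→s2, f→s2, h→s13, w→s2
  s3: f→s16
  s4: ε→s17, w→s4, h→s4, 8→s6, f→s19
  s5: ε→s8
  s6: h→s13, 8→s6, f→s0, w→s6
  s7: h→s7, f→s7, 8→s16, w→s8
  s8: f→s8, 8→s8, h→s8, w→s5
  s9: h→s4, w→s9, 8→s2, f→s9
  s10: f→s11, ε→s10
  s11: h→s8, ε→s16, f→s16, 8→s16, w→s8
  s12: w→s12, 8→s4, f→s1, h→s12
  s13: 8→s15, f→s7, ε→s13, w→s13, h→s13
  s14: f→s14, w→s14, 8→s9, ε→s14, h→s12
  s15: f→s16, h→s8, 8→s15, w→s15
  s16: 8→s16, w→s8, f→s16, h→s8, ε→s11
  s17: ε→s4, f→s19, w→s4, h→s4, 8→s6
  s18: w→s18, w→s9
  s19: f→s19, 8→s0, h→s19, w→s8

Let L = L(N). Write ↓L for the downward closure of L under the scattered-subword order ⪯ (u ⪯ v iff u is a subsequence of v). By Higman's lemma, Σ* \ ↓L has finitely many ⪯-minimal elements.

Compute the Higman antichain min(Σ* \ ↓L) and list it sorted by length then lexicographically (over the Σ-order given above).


|Q|=20, |F|=15, |δ|=77 (9 ε).
min D↑ (14 st, q0=0, F={9}): 0:8→1,w→0,f→0,h→2 1:8→3,w→1,f→1,h→4 2:8→4,w→2,f→5,h→2 3:8→3,w→3,f→3,h→6 4:8→7,w→4,f→8,h→4 5:8→8,w→9,f→5,h→5 6:8→10,w→6,f→11,h→6 7:8→7,w→7,f→12,h→6 8:8→12,w→9,f→8,h→8 9:8→9,w→9,f→9,h→9 10:8→10,w→10,f→13,h→9 11:8→13,w→9,f→11,h→11 12:8→12,w→9,f→12,h→11 13:8→13,w→9,f→13,h→9.
'hfw': N↓-sim [17, 14, 8, 2] end={s5,s8} — reject; 3/3 deletions ∈↓L.
'88h8h': |S_i|=[17, 14, 10, 7, 5, 2] end={s5,s8} rej; 5/5 single-dels accept.
2 minimals (antichain).

min(Σ*\↓L) = [hfw, 88h8h].


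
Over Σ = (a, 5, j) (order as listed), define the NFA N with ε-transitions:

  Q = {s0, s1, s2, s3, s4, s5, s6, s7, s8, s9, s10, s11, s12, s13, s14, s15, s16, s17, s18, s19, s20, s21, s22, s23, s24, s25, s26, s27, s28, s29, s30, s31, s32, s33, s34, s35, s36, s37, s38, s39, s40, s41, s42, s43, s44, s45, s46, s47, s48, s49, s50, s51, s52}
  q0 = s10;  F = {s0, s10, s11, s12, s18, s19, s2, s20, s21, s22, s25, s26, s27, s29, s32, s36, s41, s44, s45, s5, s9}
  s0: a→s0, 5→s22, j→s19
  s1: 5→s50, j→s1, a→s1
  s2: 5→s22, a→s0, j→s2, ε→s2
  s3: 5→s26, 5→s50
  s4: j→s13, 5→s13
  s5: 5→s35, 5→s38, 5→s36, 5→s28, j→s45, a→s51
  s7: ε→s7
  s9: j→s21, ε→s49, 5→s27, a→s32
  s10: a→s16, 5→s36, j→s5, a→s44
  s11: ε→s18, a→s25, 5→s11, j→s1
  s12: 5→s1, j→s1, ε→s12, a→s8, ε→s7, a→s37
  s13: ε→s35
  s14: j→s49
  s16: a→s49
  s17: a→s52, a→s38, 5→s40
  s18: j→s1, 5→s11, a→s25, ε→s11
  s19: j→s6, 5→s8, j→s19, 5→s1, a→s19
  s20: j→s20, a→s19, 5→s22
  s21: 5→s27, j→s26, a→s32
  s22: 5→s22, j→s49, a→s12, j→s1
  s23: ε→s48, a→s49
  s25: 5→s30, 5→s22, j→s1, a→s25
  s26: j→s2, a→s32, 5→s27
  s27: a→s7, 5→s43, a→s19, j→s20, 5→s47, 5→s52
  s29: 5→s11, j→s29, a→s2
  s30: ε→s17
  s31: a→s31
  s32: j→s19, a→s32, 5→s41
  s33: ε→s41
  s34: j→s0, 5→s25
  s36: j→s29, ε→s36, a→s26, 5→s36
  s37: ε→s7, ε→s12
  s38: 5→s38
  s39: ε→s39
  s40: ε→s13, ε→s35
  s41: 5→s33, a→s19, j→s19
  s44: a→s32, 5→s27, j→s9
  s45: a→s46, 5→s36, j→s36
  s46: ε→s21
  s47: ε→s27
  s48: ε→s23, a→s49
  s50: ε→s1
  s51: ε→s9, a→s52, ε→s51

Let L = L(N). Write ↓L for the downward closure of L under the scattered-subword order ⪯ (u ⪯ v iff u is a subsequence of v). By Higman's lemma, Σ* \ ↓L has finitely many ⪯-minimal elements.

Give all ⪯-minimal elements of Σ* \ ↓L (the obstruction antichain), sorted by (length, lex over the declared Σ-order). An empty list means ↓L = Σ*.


Antichain: [aaj5, a5a5, 5j5j, jjjj5j].

|Q|=53, |F|=21, |δ|=117 (23 ε).
min D↑ (21 st, q0=0, F={16}): 0:a→1,5→2,j→3 1:a→4,5→5,j→6 2:a→7,5→2,j→8 3:a→6,5→2,j→9 4:a→4,5→10,j→11 5:a→11,5→5,j→12 6:a→4,5→5,j→13 7:a→4,5→5,j→14 8:a→14,5→15,j→8 9:a→13,5→2,j→2 10:a→11,5→10,j→11 11:a→11,5→16,j→11 12:a→11,5→17,j→12 13:a→4,5→5,j→7 14:a→18,5→17,j→14 15:a→19,5→15,j→16 16:a→16,5→16,j→16 17:a→20,5→17,j→16 18:a→18,5→17,j→11 19:a→19,5→17,j→16 20:a→20,5→16,j→16 (ε-aug+det+¬).
'aaj5': |S_i|=[42, 34, 22, 6, 3] end={s1,s50,s8} rej; 4/4 single-dels accept.
'a5a5': N↓-sim [42, 34, 23, 10, 4] end={s1,s38,s50,s8} ∉↓L; 4/4 deletions ∈↓L.
'5j5j': |S_i|=[42, 33, 24, 18, 3] end={s1,s49,s50} rej; 4/4 del acc.
'jjjj5j': run [42, 39, 35, 32, 24, 18, 3] end={s1,s49,s50} ∉↓L; 6/6 single-dels accept.
4 minimals (antichain).


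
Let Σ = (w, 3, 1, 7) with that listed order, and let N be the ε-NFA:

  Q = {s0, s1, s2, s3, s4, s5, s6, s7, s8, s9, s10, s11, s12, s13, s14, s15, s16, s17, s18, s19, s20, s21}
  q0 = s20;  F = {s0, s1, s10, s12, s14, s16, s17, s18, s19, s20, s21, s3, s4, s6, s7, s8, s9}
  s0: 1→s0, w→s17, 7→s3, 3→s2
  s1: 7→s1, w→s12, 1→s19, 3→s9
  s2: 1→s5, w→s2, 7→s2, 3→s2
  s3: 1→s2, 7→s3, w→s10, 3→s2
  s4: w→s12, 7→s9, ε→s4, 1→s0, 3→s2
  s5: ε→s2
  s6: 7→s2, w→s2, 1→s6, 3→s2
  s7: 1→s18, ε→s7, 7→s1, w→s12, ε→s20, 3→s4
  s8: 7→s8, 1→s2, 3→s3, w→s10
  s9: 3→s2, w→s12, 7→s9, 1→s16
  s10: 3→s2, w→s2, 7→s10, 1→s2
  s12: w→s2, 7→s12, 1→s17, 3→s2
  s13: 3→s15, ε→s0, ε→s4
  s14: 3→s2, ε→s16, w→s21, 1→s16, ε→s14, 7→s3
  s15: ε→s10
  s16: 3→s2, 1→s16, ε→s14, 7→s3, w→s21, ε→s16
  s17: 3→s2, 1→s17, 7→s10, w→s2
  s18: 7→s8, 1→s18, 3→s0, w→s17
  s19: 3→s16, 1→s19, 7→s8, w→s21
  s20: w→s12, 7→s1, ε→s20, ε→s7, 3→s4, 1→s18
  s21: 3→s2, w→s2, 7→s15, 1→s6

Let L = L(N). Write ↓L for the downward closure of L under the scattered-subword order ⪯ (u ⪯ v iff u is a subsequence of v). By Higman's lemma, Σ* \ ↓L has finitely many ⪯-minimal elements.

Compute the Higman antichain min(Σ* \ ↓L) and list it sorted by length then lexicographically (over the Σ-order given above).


Antichain: [ww, w3, 33, 171, 71w17].

|Q|=22, |F|=17, |δ|=86 (13 ε).
min D↑ (16 st, q0=0, F={5}): 0:w→1,3→2,1→3,7→4 1:w→5,3→5,1→6,7→1 2:w→1,3→5,1→7,7→8 3:w→6,3→7,1→3,7→9 4:w→1,3→8,1→10,7→4 5:w→5,3→5,1→5,7→5 6:w→5,3→5,1→6,7→11 7:w→6,3→5,1→7,7→12 8:w→1,3→5,1→13,7→8 9:w→11,3→12,1→5,7→9 10:w→14,3→13,1→10,7→9 11:w→5,3→5,1→5,7→11 12:w→11,3→5,1→5,7→12 13:w→14,3→5,1→13,7→12 14:w→5,3→5,1→15,7→11 15:w→5,3→5,1→15,7→5.
'ww': N↓-sim [20, 8, 2] end={s2,s5} ∉↓L; 2/2 single-dels accept.
'w3': |S_i|=[20, 8, 2] end={s2,s5} — reject; 2/2 deletions ∈↓L.
'33': run [20, 14, 2] end={s2,s5} ∉↓L; 2/2 single-dels accept.
'171': run [20, 14, 6, 2] end={s2,s5} — reject; 3/3 del acc.
'71w17': |S_i|=[20, 15, 12, 6, 3, 2] end={s2,s5} — reject; 5/5 del acc.
5 obstructions.


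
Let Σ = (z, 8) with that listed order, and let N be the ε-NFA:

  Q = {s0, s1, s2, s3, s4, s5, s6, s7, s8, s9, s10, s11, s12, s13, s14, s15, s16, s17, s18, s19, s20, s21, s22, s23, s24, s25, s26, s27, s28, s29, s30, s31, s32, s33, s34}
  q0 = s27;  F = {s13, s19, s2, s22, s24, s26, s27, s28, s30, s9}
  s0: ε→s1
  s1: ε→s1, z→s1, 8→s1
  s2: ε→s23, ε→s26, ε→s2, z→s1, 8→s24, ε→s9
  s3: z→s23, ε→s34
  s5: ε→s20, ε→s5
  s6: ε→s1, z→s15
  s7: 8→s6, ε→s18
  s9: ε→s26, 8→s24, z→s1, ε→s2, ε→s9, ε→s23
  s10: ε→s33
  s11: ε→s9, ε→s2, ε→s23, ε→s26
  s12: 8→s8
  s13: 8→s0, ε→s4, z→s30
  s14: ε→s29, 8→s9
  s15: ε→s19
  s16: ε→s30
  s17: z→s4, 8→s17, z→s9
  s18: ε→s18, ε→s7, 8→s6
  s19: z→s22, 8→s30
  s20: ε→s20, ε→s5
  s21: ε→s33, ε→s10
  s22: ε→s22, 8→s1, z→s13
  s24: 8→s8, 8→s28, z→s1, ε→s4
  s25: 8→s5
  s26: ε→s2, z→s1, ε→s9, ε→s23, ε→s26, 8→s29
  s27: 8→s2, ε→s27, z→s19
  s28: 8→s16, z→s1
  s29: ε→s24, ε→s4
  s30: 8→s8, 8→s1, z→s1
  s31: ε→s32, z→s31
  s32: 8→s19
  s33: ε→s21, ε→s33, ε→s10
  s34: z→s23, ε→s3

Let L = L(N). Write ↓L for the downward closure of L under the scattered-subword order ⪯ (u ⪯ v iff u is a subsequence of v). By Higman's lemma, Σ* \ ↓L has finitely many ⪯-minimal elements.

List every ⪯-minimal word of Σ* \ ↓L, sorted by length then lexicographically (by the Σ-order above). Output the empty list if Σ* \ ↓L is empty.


min(Σ*\↓L) = [8z, zz8, z88, zzzzz, 88888].

|Q|=35, |F|=10, |δ|=81 (44 ε).
min D↑ (9 st, q0=0, F={5}): 0:z→1,8→2 1:z→3,8→4 2:z→5,8→6 3:z→7,8→5 4:z→5,8→5 5:z→5,8→5 6:z→5,8→8 7:z→4,8→5 8:z→5,8→4 (ε-aug+det+¬).
'8z': |S_i|=[17, 13, 1] end={s1} — reject; 2/2 deletions ∈↓L.
'zz8': run [17, 8, 7, 3] end={s0,s1,s8} rej; 3/3 del acc.
'z88': run [17, 8, 4, 2] end={s1,s8} rej; 3/3 deletions ∈↓L.
'zzzzz': run [17, 8, 7, 6, 3, 1] end={s1} — reject; 5/5 single-dels accept.
'88888': |S_i|=[17, 13, 8, 5, 4, 2] end={s1,s8} rej; 5/5 single-dels accept.
5 words, ⪯-incomp.


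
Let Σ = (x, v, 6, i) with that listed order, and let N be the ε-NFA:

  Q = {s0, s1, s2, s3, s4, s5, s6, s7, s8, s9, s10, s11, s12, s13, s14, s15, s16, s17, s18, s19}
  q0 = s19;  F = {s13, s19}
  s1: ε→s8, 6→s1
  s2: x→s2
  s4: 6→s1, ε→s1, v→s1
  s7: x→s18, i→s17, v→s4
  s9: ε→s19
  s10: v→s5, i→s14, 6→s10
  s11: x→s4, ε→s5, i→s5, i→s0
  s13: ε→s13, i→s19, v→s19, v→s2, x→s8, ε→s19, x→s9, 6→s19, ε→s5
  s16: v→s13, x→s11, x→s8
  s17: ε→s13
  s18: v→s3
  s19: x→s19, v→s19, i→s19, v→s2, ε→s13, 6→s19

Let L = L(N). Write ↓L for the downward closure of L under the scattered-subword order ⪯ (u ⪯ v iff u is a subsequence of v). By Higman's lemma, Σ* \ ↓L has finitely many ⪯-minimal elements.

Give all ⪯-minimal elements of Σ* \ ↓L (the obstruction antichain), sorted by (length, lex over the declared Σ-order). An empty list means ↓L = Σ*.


|Q|=20, |F|=2, |δ|=37 (9 ε).
min D↑ (1 st, q0=0, F={}): 0:x→0,v→0,6→0,i→0.
L(D↑) = ∅; no obstructions.

min(Σ*\↓L) = [].
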